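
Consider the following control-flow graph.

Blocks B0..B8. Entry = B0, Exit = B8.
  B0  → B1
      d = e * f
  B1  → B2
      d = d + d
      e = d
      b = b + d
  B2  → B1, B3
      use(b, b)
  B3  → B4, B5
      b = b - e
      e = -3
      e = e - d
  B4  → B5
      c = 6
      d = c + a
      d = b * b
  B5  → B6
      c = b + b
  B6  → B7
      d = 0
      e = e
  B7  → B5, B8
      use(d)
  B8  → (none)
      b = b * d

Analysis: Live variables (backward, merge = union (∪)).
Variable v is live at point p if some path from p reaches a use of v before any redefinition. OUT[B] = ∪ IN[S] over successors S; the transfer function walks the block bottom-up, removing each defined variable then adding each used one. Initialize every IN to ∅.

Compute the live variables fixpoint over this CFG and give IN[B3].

Per-block solution:
  B0: | IN={a, b, e, f} | OUT={a, b, d}
  B1: | IN={a, b, d} | OUT={a, b, d, e}
  B2: | IN={a, b, d, e} | OUT={a, b, d, e}
  B3: | IN={a, b, d, e} | OUT={a, b, e}
  B4: | IN={a, b, e} | OUT={b, e}
  B5: | IN={b, e} | OUT={b, e}
  B6: | IN={b, e} | OUT={b, d, e}
  B7: | IN={b, d, e} | OUT={b, d, e}
  B8: | IN={b, d} | OUT={}

Merge at B3: OUT[B3] = IN[B4] ⊔ IN[B5] = {a, b, e}
Applying B3's transfer function to that OUT value gives IN[B3] (row B3 above).

Answer: {a, b, d, e}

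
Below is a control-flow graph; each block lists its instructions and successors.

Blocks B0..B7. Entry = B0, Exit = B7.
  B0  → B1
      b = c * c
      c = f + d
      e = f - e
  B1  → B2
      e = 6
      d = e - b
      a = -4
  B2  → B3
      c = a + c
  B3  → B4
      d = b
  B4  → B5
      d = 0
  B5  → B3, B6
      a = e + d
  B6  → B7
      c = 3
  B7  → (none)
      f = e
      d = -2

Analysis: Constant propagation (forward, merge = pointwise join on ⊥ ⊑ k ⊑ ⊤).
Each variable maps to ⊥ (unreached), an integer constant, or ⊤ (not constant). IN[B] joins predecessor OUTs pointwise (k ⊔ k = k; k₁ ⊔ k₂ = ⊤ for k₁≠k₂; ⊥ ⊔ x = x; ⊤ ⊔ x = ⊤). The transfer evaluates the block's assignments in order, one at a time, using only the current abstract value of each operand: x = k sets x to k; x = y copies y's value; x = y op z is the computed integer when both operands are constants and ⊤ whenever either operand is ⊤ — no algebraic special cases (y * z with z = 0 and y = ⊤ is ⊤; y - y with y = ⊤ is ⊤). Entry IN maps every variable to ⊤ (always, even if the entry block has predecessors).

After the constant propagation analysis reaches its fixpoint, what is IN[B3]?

Converged values:
  B0:  IN=(all ⊤)  OUT=(all ⊤)
  B1:  IN=(all ⊤)  OUT={a:-4, e:6; rest ⊤}
  B2:  IN={a:-4, e:6; rest ⊤}  OUT={a:-4, e:6; rest ⊤}
  B3:  IN={e:6; rest ⊤}  OUT={e:6; rest ⊤}
  B4:  IN={e:6; rest ⊤}  OUT={d:0, e:6; rest ⊤}
  B5:  IN={d:0, e:6; rest ⊤}  OUT={a:6, d:0, e:6; rest ⊤}
  B6:  IN={a:6, d:0, e:6; rest ⊤}  OUT={a:6, c:3, d:0, e:6; rest ⊤}
  B7:  IN={a:6, c:3, d:0, e:6; rest ⊤}  OUT={a:6, c:3, d:-2, e:6, f:6; rest ⊤}

Merge at B3: IN[B3] = OUT[B2] ⊔ OUT[B5] = {a: ⊤, b: ⊤, c: ⊤, d: ⊤, e: 6, f: ⊤}

Answer: {a: ⊤, b: ⊤, c: ⊤, d: ⊤, e: 6, f: ⊤}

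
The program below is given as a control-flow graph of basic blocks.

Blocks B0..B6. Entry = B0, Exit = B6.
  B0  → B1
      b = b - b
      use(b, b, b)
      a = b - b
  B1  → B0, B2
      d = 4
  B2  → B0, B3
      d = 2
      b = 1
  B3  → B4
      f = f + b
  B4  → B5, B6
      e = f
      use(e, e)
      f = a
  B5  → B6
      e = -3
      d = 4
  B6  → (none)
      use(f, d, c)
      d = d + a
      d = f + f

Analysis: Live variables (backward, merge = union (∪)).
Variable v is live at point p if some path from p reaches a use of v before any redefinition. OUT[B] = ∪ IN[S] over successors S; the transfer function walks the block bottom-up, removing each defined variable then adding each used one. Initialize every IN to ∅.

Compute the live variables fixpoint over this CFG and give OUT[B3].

Converged values:
  B0: | IN={b, c, f} | OUT={a, b, c, f}
  B1: | IN={a, b, c, f} | OUT={a, b, c, f}
  B2: | IN={a, c, f} | OUT={a, b, c, d, f}
  B3: | IN={a, b, c, d, f} | OUT={a, c, d, f}
  B4: | IN={a, c, d, f} | OUT={a, c, d, f}
  B5: | IN={a, c, f} | OUT={a, c, d, f}
  B6: | IN={a, c, d, f} | OUT={}

Merge at B3: OUT[B3] = IN[B4] = {a, c, d, f}

Answer: {a, c, d, f}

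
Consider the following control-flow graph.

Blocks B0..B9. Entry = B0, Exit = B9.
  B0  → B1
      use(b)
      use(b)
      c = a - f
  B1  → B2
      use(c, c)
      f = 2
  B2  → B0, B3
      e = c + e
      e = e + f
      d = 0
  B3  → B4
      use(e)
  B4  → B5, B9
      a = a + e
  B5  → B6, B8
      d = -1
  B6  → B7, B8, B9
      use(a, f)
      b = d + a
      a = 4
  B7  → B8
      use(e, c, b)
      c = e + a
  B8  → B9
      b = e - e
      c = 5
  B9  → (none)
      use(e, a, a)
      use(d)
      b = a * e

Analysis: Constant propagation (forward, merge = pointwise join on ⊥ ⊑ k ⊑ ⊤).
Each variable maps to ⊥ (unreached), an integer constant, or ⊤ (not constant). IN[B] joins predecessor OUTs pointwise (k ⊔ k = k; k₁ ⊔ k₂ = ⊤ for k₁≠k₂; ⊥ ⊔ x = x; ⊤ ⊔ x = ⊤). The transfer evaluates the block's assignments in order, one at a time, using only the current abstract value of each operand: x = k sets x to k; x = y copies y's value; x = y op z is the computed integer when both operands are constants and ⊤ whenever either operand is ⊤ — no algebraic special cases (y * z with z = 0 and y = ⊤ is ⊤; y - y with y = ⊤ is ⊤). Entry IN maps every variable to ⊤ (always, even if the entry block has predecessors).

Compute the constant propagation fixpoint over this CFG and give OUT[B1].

Per-block solution:
  B0:   IN=(all ⊤)   OUT=(all ⊤)
  B1:   IN=(all ⊤)   OUT={f:2; rest ⊤}
  B2:   IN={f:2; rest ⊤}   OUT={d:0, f:2; rest ⊤}
  B3:   IN={d:0, f:2; rest ⊤}   OUT={d:0, f:2; rest ⊤}
  B4:   IN={d:0, f:2; rest ⊤}   OUT={d:0, f:2; rest ⊤}
  B5:   IN={d:0, f:2; rest ⊤}   OUT={d:-1, f:2; rest ⊤}
  B6:   IN={d:-1, f:2; rest ⊤}   OUT={a:4, d:-1, f:2; rest ⊤}
  B7:   IN={a:4, d:-1, f:2; rest ⊤}   OUT={a:4, d:-1, f:2; rest ⊤}
  B8:   IN={d:-1, f:2; rest ⊤}   OUT={c:5, d:-1, f:2; rest ⊤}
  B9:   IN={f:2; rest ⊤}   OUT={f:2; rest ⊤}

Merge at B1: IN[B1] = OUT[B0] = {a: ⊤, b: ⊤, c: ⊤, d: ⊤, e: ⊤, f: ⊤}
Applying B1's transfer function to that IN value gives OUT[B1] (row B1 above).

Answer: {a: ⊤, b: ⊤, c: ⊤, d: ⊤, e: ⊤, f: 2}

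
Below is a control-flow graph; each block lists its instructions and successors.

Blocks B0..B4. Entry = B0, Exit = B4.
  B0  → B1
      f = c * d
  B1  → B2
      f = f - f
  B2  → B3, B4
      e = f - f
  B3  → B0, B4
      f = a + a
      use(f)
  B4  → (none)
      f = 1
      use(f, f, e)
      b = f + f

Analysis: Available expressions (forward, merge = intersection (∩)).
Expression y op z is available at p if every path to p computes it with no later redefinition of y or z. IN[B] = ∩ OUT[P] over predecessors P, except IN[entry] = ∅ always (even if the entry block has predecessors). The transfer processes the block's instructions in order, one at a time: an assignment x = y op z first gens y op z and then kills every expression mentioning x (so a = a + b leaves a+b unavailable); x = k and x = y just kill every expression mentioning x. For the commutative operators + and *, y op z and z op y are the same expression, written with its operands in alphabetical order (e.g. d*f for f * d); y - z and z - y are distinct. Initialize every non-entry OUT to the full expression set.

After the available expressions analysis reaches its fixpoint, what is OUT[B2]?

Answer: {c*d, f-f}

Derivation:
Per-block solution:
  B0:  IN={}  OUT={c*d}
  B1:  IN={c*d}  OUT={c*d}
  B2:  IN={c*d}  OUT={c*d, f-f}
  B3:  IN={c*d, f-f}  OUT={a+a, c*d}
  B4:  IN={c*d}  OUT={c*d, f+f}

Merge at B2: IN[B2] = OUT[B1] = {c*d}
Applying B2's transfer function to that IN value gives OUT[B2] (row B2 above).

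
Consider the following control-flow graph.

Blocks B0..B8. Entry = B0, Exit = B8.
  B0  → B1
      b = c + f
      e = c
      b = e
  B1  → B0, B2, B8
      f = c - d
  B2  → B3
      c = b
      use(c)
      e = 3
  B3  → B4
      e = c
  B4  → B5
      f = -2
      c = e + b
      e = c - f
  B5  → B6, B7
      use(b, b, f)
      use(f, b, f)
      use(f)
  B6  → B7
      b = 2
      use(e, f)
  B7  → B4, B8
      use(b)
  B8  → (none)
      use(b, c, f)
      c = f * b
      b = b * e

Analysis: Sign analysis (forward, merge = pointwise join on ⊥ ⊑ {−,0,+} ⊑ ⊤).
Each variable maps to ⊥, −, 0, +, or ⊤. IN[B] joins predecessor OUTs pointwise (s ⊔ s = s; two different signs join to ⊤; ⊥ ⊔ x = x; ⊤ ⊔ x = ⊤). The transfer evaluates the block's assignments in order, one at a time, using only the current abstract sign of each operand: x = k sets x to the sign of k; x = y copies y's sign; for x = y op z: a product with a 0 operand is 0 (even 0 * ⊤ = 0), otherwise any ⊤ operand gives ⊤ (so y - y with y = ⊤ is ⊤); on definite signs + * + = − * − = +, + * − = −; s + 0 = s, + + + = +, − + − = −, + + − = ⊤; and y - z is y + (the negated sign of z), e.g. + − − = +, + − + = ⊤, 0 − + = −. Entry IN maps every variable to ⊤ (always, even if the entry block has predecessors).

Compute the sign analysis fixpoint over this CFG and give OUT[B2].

Fixpoint table:
  B0:   IN=(all ⊤)   OUT=(all ⊤)
  B1:   IN=(all ⊤)   OUT=(all ⊤)
  B2:   IN=(all ⊤)   OUT={e:+; rest ⊤}
  B3:   IN={e:+; rest ⊤}   OUT=(all ⊤)
  B4:   IN=(all ⊤)   OUT={f:-; rest ⊤}
  B5:   IN={f:-; rest ⊤}   OUT={f:-; rest ⊤}
  B6:   IN={f:-; rest ⊤}   OUT={b:+, f:-; rest ⊤}
  B7:   IN={f:-; rest ⊤}   OUT={f:-; rest ⊤}
  B8:   IN=(all ⊤)   OUT=(all ⊤)

Merge at B2: IN[B2] = OUT[B1] = {a: ⊤, b: ⊤, c: ⊤, d: ⊤, e: ⊤, f: ⊤}
Applying B2's transfer function to that IN value gives OUT[B2] (row B2 above).

Answer: {a: ⊤, b: ⊤, c: ⊤, d: ⊤, e: +, f: ⊤}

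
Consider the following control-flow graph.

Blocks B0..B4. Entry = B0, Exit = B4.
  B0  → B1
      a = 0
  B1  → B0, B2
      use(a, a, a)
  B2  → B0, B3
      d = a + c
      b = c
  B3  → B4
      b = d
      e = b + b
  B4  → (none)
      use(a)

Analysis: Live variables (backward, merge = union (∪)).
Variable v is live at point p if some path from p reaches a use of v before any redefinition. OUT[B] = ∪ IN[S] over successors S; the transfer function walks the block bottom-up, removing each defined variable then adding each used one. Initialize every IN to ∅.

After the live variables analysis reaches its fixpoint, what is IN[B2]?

Fixpoint table:
  B0: | IN={c} | OUT={a, c}
  B1: | IN={a, c} | OUT={a, c}
  B2: | IN={a, c} | OUT={a, c, d}
  B3: | IN={a, d} | OUT={a}
  B4: | IN={a} | OUT={}

Merge at B2: OUT[B2] = IN[B0] ⊔ IN[B3] = {a, c, d}
Applying B2's transfer function to that OUT value gives IN[B2] (row B2 above).

Answer: {a, c}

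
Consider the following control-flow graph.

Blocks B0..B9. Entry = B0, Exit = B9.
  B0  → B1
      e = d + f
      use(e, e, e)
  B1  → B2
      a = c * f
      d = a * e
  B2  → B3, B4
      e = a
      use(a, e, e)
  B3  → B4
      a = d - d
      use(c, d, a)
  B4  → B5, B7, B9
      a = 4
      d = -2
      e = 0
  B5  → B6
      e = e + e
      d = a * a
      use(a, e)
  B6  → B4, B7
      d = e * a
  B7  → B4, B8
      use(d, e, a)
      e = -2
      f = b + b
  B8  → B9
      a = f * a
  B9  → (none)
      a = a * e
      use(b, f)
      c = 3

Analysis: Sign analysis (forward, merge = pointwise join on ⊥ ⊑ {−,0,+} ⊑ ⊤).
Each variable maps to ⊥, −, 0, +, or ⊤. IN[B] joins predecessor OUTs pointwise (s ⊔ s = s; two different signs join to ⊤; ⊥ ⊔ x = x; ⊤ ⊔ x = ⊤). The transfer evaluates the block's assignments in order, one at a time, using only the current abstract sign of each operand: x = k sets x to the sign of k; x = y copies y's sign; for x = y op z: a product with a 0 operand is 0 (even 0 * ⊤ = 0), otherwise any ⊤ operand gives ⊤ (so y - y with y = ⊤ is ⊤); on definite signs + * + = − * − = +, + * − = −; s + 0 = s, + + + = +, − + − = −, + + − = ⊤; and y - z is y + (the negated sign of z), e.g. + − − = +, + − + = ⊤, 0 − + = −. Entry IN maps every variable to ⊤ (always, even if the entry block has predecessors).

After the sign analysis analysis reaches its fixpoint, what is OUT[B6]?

Answer: {a: +, b: ⊤, c: ⊤, d: 0, e: 0, f: ⊤}

Working:
Per-block solution:
  B0: | IN=(all ⊤) | OUT=(all ⊤)
  B1: | IN=(all ⊤) | OUT=(all ⊤)
  B2: | IN=(all ⊤) | OUT=(all ⊤)
  B3: | IN=(all ⊤) | OUT=(all ⊤)
  B4: | IN=(all ⊤) | OUT={a:+, d:-, e:0; rest ⊤}
  B5: | IN={a:+, d:-, e:0; rest ⊤} | OUT={a:+, d:+, e:0; rest ⊤}
  B6: | IN={a:+, d:+, e:0; rest ⊤} | OUT={a:+, d:0, e:0; rest ⊤}
  B7: | IN={a:+, e:0; rest ⊤} | OUT={a:+, e:-; rest ⊤}
  B8: | IN={a:+, e:-; rest ⊤} | OUT={e:-; rest ⊤}
  B9: | IN=(all ⊤) | OUT={c:+; rest ⊤}

Merge at B6: IN[B6] = OUT[B5] = {a: +, b: ⊤, c: ⊤, d: +, e: 0, f: ⊤}
Applying B6's transfer function to that IN value gives OUT[B6] (row B6 above).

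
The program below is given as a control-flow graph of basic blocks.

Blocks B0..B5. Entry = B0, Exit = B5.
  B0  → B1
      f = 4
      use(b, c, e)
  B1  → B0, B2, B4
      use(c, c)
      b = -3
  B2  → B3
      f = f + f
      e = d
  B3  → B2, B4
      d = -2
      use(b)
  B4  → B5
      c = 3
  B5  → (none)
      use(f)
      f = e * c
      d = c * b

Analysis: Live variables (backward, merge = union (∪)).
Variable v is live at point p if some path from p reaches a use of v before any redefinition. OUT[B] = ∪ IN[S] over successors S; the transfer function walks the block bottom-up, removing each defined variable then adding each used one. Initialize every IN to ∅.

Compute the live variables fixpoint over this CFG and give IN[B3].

Answer: {b, e, f}

Working:
Fixpoint table:
  B0:   IN={b, c, d, e}   OUT={c, d, e, f}
  B1:   IN={c, d, e, f}   OUT={b, c, d, e, f}
  B2:   IN={b, d, f}   OUT={b, e, f}
  B3:   IN={b, e, f}   OUT={b, d, e, f}
  B4:   IN={b, e, f}   OUT={b, c, e, f}
  B5:   IN={b, c, e, f}   OUT={}

Merge at B3: OUT[B3] = IN[B2] ⊔ IN[B4] = {b, d, e, f}
Applying B3's transfer function to that OUT value gives IN[B3] (row B3 above).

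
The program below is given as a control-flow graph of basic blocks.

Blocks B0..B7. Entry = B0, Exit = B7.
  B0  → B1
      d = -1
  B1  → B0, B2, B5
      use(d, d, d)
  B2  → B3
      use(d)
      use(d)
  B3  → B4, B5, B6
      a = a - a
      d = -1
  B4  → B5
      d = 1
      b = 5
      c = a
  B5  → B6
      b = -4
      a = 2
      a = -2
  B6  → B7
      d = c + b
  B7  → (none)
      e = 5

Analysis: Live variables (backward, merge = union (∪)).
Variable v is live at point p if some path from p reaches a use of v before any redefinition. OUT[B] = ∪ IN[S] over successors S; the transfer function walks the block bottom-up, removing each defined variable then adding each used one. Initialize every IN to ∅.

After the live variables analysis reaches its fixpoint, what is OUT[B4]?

Answer: {c}

Trace:
Converged values:
  B0:  IN={a, b, c}  OUT={a, b, c, d}
  B1:  IN={a, b, c, d}  OUT={a, b, c, d}
  B2:  IN={a, b, c, d}  OUT={a, b, c}
  B3:  IN={a, b, c}  OUT={a, b, c}
  B4:  IN={a}  OUT={c}
  B5:  IN={c}  OUT={b, c}
  B6:  IN={b, c}  OUT={}
  B7:  IN={}  OUT={}

Merge at B4: OUT[B4] = IN[B5] = {c}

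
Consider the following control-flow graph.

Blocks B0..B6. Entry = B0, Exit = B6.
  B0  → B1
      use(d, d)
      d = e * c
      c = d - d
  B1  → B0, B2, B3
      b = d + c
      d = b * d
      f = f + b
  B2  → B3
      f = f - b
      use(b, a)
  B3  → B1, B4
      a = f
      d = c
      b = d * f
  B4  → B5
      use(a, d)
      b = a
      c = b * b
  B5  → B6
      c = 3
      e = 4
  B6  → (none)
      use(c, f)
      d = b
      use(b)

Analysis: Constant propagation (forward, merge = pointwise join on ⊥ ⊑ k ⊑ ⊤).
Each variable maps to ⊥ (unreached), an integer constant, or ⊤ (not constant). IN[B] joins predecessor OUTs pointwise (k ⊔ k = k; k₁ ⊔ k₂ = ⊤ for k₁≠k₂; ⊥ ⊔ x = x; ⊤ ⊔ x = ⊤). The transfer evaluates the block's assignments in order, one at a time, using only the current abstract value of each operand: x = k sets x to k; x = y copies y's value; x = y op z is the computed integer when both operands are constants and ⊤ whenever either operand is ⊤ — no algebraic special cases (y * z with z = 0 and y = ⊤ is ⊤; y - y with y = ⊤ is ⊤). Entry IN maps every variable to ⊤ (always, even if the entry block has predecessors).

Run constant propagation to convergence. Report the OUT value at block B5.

Answer: {a: ⊤, b: ⊤, c: 3, d: ⊤, e: 4, f: ⊤}

Working:
Per-block solution:
  B0:  IN=(all ⊤)  OUT=(all ⊤)
  B1:  IN=(all ⊤)  OUT=(all ⊤)
  B2:  IN=(all ⊤)  OUT=(all ⊤)
  B3:  IN=(all ⊤)  OUT=(all ⊤)
  B4:  IN=(all ⊤)  OUT=(all ⊤)
  B5:  IN=(all ⊤)  OUT={c:3, e:4; rest ⊤}
  B6:  IN={c:3, e:4; rest ⊤}  OUT={c:3, e:4; rest ⊤}

Merge at B5: IN[B5] = OUT[B4] = {a: ⊤, b: ⊤, c: ⊤, d: ⊤, e: ⊤, f: ⊤}
Applying B5's transfer function to that IN value gives OUT[B5] (row B5 above).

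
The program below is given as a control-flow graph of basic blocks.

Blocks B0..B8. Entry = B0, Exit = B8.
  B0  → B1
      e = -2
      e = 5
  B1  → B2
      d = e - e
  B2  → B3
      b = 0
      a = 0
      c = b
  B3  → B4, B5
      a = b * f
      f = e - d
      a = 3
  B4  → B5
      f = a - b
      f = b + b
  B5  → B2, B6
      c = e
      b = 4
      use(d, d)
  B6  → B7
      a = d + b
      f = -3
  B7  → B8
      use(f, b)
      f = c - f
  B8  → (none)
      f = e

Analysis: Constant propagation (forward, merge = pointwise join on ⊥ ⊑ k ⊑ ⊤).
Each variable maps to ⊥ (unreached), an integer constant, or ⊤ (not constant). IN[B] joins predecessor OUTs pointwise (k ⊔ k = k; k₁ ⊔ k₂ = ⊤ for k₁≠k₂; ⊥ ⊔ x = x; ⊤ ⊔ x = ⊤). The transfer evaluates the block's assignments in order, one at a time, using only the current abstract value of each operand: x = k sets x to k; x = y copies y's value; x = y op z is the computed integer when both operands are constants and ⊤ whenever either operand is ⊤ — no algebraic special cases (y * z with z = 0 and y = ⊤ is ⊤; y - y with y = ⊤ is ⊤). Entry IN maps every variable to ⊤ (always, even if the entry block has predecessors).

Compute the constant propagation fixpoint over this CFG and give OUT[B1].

Answer: {a: ⊤, b: ⊤, c: ⊤, d: 0, e: 5, f: ⊤}

Derivation:
Per-block solution:
  B0:   IN=(all ⊤)   OUT={e:5; rest ⊤}
  B1:   IN={e:5; rest ⊤}   OUT={d:0, e:5; rest ⊤}
  B2:   IN={d:0, e:5; rest ⊤}   OUT={a:0, b:0, c:0, d:0, e:5; rest ⊤}
  B3:   IN={a:0, b:0, c:0, d:0, e:5; rest ⊤}   OUT={a:3, b:0, c:0, d:0, e:5, f:5; rest ⊤}
  B4:   IN={a:3, b:0, c:0, d:0, e:5, f:5; rest ⊤}   OUT={a:3, b:0, c:0, d:0, e:5, f:0; rest ⊤}
  B5:   IN={a:3, b:0, c:0, d:0, e:5; rest ⊤}   OUT={a:3, b:4, c:5, d:0, e:5; rest ⊤}
  B6:   IN={a:3, b:4, c:5, d:0, e:5; rest ⊤}   OUT={a:4, b:4, c:5, d:0, e:5, f:-3; rest ⊤}
  B7:   IN={a:4, b:4, c:5, d:0, e:5, f:-3; rest ⊤}   OUT={a:4, b:4, c:5, d:0, e:5, f:8; rest ⊤}
  B8:   IN={a:4, b:4, c:5, d:0, e:5, f:8; rest ⊤}   OUT={a:4, b:4, c:5, d:0, e:5, f:5; rest ⊤}

Merge at B1: IN[B1] = OUT[B0] = {a: ⊤, b: ⊤, c: ⊤, d: ⊤, e: 5, f: ⊤}
Applying B1's transfer function to that IN value gives OUT[B1] (row B1 above).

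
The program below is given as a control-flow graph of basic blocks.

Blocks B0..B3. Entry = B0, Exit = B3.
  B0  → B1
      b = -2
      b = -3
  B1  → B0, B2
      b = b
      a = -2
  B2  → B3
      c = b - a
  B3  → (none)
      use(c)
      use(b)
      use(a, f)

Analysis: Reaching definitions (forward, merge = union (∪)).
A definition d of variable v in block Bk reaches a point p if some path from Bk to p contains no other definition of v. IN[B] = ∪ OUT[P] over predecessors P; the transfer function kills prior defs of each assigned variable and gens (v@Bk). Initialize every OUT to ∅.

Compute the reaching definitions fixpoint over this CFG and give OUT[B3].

Per-block solution:
  B0: | IN={a@B1, b@B1} | OUT={a@B1, b@B0}
  B1: | IN={a@B1, b@B0} | OUT={a@B1, b@B1}
  B2: | IN={a@B1, b@B1} | OUT={a@B1, b@B1, c@B2}
  B3: | IN={a@B1, b@B1, c@B2} | OUT={a@B1, b@B1, c@B2}

Merge at B3: IN[B3] = OUT[B2] = {a@B1, b@B1, c@B2}
Applying B3's transfer function to that IN value gives OUT[B3] (row B3 above).

Answer: {a@B1, b@B1, c@B2}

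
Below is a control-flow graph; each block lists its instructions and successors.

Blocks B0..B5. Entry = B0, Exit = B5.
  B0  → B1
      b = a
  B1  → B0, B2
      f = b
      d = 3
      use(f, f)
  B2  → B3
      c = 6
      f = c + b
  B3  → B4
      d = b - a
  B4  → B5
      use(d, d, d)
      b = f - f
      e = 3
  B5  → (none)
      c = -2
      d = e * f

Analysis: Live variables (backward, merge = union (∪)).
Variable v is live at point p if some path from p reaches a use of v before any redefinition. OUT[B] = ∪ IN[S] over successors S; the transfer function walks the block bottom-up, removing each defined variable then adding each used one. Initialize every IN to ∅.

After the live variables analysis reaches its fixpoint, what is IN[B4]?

Per-block solution:
  B0: | IN={a} | OUT={a, b}
  B1: | IN={a, b} | OUT={a, b}
  B2: | IN={a, b} | OUT={a, b, f}
  B3: | IN={a, b, f} | OUT={d, f}
  B4: | IN={d, f} | OUT={e, f}
  B5: | IN={e, f} | OUT={}

Merge at B4: OUT[B4] = IN[B5] = {e, f}
Applying B4's transfer function to that OUT value gives IN[B4] (row B4 above).

Answer: {d, f}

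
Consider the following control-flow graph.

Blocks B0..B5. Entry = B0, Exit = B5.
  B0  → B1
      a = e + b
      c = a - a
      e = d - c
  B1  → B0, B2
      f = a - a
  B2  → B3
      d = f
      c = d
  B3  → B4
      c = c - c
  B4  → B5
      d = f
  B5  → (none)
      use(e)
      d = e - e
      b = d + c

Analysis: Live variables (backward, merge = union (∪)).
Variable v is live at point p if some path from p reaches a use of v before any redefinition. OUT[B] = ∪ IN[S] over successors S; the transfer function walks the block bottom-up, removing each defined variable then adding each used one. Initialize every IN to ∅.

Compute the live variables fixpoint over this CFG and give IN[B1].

Answer: {a, b, d, e}

Trace:
Converged values:
  B0:   IN={b, d, e}   OUT={a, b, d, e}
  B1:   IN={a, b, d, e}   OUT={b, d, e, f}
  B2:   IN={e, f}   OUT={c, e, f}
  B3:   IN={c, e, f}   OUT={c, e, f}
  B4:   IN={c, e, f}   OUT={c, e}
  B5:   IN={c, e}   OUT={}

Merge at B1: OUT[B1] = IN[B0] ⊔ IN[B2] = {b, d, e, f}
Applying B1's transfer function to that OUT value gives IN[B1] (row B1 above).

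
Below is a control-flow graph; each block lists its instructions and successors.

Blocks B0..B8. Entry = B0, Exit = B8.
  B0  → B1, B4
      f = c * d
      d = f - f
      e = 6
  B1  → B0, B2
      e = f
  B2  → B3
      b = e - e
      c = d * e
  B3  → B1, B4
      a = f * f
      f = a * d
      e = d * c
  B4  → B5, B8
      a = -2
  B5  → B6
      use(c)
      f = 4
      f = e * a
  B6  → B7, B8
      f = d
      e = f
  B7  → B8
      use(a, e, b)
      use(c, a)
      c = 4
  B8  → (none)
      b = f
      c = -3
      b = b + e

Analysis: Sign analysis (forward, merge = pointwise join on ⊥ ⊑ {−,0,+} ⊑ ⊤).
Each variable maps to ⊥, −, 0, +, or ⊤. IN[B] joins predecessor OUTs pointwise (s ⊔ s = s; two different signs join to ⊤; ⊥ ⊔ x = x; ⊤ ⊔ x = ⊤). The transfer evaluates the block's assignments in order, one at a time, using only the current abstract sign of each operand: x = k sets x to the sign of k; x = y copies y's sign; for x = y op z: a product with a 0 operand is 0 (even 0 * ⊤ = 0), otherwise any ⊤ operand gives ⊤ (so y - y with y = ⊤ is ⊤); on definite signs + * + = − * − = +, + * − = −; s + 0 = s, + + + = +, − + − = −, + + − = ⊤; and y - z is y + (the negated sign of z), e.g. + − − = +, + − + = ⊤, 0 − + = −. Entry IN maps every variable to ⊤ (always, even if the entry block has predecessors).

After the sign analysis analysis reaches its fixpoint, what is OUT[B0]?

Answer: {a: ⊤, b: ⊤, c: ⊤, d: ⊤, e: +, f: ⊤}

Derivation:
Fixpoint table:
  B0: | IN=(all ⊤) | OUT={e:+; rest ⊤}
  B1: | IN=(all ⊤) | OUT=(all ⊤)
  B2: | IN=(all ⊤) | OUT=(all ⊤)
  B3: | IN=(all ⊤) | OUT=(all ⊤)
  B4: | IN=(all ⊤) | OUT={a:-; rest ⊤}
  B5: | IN={a:-; rest ⊤} | OUT={a:-; rest ⊤}
  B6: | IN={a:-; rest ⊤} | OUT={a:-; rest ⊤}
  B7: | IN={a:-; rest ⊤} | OUT={a:-, c:+; rest ⊤}
  B8: | IN={a:-; rest ⊤} | OUT={a:-, c:-; rest ⊤}

Merge at B0 (entry node, so the boundary value (all ⊤) is joined with the incoming edge(s)): IN[B0] = (all ⊤) ⊔ OUT[B1] = {a: ⊤, b: ⊤, c: ⊤, d: ⊤, e: ⊤, f: ⊤}
Applying B0's transfer function to that IN value gives OUT[B0] (row B0 above).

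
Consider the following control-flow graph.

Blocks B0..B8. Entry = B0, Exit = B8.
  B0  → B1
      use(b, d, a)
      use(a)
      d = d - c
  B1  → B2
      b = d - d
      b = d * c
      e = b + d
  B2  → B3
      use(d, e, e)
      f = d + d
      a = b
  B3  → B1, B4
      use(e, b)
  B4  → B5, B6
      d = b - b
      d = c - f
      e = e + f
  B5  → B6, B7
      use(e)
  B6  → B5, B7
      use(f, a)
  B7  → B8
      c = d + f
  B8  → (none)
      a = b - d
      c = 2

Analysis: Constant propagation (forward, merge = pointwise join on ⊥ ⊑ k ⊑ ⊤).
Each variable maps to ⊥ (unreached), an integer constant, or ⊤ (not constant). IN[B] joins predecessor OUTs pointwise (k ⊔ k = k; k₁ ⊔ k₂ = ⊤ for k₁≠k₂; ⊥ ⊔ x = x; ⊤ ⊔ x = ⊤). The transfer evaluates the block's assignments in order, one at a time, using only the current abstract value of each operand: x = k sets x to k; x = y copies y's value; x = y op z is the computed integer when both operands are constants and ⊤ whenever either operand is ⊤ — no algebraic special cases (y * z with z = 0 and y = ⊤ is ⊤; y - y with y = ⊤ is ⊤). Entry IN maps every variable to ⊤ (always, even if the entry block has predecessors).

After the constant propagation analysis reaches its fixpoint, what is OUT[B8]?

Converged values:
  B0: | IN=(all ⊤) | OUT=(all ⊤)
  B1: | IN=(all ⊤) | OUT=(all ⊤)
  B2: | IN=(all ⊤) | OUT=(all ⊤)
  B3: | IN=(all ⊤) | OUT=(all ⊤)
  B4: | IN=(all ⊤) | OUT=(all ⊤)
  B5: | IN=(all ⊤) | OUT=(all ⊤)
  B6: | IN=(all ⊤) | OUT=(all ⊤)
  B7: | IN=(all ⊤) | OUT=(all ⊤)
  B8: | IN=(all ⊤) | OUT={c:2; rest ⊤}

Merge at B8: IN[B8] = OUT[B7] = {a: ⊤, b: ⊤, c: ⊤, d: ⊤, e: ⊤, f: ⊤}
Applying B8's transfer function to that IN value gives OUT[B8] (row B8 above).

Answer: {a: ⊤, b: ⊤, c: 2, d: ⊤, e: ⊤, f: ⊤}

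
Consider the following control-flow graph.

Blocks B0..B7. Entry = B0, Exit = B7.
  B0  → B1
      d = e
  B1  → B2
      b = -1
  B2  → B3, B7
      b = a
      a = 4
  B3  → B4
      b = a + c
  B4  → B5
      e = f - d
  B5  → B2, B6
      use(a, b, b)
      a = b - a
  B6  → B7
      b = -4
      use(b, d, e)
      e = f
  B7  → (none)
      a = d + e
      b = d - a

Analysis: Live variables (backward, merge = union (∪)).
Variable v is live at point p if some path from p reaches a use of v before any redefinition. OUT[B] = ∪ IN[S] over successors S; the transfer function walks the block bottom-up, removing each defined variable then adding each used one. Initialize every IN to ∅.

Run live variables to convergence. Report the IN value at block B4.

Answer: {a, b, c, d, f}

Working:
Converged values:
  B0: | IN={a, c, e, f} | OUT={a, c, d, e, f}
  B1: | IN={a, c, d, e, f} | OUT={a, c, d, e, f}
  B2: | IN={a, c, d, e, f} | OUT={a, c, d, e, f}
  B3: | IN={a, c, d, f} | OUT={a, b, c, d, f}
  B4: | IN={a, b, c, d, f} | OUT={a, b, c, d, e, f}
  B5: | IN={a, b, c, d, e, f} | OUT={a, c, d, e, f}
  B6: | IN={d, e, f} | OUT={d, e}
  B7: | IN={d, e} | OUT={}

Merge at B4: OUT[B4] = IN[B5] = {a, b, c, d, e, f}
Applying B4's transfer function to that OUT value gives IN[B4] (row B4 above).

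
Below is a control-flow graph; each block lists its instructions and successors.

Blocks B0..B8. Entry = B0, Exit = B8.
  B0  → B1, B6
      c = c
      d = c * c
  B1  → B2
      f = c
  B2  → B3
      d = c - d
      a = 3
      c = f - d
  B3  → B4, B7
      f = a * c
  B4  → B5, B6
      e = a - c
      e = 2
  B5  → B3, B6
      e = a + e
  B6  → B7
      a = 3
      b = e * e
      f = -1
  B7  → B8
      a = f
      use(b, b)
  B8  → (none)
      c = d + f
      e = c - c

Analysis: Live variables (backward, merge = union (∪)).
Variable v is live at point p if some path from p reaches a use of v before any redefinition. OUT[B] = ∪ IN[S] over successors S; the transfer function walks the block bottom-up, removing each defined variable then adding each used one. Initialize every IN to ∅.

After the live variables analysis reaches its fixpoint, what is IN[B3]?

Per-block solution:
  B0:  IN={b, c, e}  OUT={b, c, d, e}
  B1:  IN={b, c, d}  OUT={b, c, d, f}
  B2:  IN={b, c, d, f}  OUT={a, b, c, d}
  B3:  IN={a, b, c, d}  OUT={a, b, c, d, f}
  B4:  IN={a, b, c, d}  OUT={a, b, c, d, e}
  B5:  IN={a, b, c, d, e}  OUT={a, b, c, d, e}
  B6:  IN={d, e}  OUT={b, d, f}
  B7:  IN={b, d, f}  OUT={d, f}
  B8:  IN={d, f}  OUT={}

Merge at B3: OUT[B3] = IN[B4] ⊔ IN[B7] = {a, b, c, d, f}
Applying B3's transfer function to that OUT value gives IN[B3] (row B3 above).

Answer: {a, b, c, d}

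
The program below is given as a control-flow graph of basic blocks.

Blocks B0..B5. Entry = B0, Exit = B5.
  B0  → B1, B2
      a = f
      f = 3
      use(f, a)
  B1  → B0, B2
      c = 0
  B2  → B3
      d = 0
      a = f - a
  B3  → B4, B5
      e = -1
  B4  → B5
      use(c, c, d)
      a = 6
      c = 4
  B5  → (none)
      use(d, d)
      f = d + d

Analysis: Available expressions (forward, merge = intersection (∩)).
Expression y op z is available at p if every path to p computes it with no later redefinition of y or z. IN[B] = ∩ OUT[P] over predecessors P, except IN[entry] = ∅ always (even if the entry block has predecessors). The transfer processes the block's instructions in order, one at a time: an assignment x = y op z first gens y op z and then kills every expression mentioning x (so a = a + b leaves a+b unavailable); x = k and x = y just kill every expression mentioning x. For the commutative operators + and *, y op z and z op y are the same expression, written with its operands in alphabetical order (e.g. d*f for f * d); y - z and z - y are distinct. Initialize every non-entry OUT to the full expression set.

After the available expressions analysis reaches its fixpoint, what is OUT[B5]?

Per-block solution:
  B0:  IN={}  OUT={}
  B1:  IN={}  OUT={}
  B2:  IN={}  OUT={}
  B3:  IN={}  OUT={}
  B4:  IN={}  OUT={}
  B5:  IN={}  OUT={d+d}

Merge at B5: IN[B5] = OUT[B3] ∩ OUT[B4] = {}
Applying B5's transfer function to that IN value gives OUT[B5] (row B5 above).

Answer: {d+d}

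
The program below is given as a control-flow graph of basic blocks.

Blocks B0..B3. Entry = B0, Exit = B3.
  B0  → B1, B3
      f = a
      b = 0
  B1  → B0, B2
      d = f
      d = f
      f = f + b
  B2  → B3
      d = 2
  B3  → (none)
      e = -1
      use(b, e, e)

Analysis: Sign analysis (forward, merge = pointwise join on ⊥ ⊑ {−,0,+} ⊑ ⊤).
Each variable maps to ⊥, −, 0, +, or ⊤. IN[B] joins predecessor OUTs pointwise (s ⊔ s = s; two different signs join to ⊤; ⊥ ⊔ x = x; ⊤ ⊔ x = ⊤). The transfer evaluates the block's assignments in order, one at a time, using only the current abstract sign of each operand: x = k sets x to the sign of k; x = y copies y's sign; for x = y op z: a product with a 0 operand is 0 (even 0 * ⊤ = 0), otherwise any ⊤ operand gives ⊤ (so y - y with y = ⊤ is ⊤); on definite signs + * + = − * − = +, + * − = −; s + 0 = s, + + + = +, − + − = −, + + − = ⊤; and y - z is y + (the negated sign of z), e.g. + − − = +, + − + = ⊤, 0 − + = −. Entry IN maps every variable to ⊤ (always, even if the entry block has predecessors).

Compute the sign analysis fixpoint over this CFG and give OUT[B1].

Answer: {a: ⊤, b: 0, c: ⊤, d: ⊤, e: ⊤, f: ⊤}

Working:
Fixpoint table:
  B0:  IN=(all ⊤)  OUT={b:0; rest ⊤}
  B1:  IN={b:0; rest ⊤}  OUT={b:0; rest ⊤}
  B2:  IN={b:0; rest ⊤}  OUT={b:0, d:+; rest ⊤}
  B3:  IN={b:0; rest ⊤}  OUT={b:0, e:-; rest ⊤}

Merge at B1: IN[B1] = OUT[B0] = {a: ⊤, b: 0, c: ⊤, d: ⊤, e: ⊤, f: ⊤}
Applying B1's transfer function to that IN value gives OUT[B1] (row B1 above).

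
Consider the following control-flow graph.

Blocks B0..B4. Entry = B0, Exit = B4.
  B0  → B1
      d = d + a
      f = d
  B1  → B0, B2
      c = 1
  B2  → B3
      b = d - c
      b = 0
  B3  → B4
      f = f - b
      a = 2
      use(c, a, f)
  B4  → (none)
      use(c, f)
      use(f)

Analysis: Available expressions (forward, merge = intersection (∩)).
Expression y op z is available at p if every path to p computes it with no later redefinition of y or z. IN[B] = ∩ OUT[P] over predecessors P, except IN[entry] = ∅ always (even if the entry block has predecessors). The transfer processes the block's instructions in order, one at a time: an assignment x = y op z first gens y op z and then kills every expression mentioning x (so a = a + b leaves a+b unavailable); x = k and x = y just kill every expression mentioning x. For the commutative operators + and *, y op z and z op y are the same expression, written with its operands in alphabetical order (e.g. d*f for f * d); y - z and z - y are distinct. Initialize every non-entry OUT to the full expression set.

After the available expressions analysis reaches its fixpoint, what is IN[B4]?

Answer: {d-c}

Working:
Converged values:
  B0: | IN={} | OUT={}
  B1: | IN={} | OUT={}
  B2: | IN={} | OUT={d-c}
  B3: | IN={d-c} | OUT={d-c}
  B4: | IN={d-c} | OUT={d-c}

Merge at B4: IN[B4] = OUT[B3] = {d-c}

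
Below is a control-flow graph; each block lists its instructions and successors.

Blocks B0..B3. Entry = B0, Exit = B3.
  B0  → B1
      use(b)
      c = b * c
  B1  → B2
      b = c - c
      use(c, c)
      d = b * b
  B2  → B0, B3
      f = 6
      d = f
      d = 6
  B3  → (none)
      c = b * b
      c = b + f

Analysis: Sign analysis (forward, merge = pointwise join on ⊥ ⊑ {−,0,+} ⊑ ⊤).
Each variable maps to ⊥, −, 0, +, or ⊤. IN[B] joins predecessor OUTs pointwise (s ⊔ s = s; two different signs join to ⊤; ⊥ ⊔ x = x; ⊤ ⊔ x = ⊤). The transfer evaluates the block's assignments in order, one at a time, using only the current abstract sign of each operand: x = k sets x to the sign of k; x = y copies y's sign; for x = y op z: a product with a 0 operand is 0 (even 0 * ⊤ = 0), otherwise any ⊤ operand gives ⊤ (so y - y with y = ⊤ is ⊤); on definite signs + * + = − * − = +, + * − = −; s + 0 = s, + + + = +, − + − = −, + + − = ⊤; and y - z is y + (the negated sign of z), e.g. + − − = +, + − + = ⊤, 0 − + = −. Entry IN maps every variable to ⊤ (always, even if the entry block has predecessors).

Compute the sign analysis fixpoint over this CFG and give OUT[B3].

Answer: {a: ⊤, b: ⊤, c: ⊤, d: +, e: ⊤, f: +}

Working:
Fixpoint table:
  B0: | IN=(all ⊤) | OUT=(all ⊤)
  B1: | IN=(all ⊤) | OUT=(all ⊤)
  B2: | IN=(all ⊤) | OUT={d:+, f:+; rest ⊤}
  B3: | IN={d:+, f:+; rest ⊤} | OUT={d:+, f:+; rest ⊤}

Merge at B3: IN[B3] = OUT[B2] = {a: ⊤, b: ⊤, c: ⊤, d: +, e: ⊤, f: +}
Applying B3's transfer function to that IN value gives OUT[B3] (row B3 above).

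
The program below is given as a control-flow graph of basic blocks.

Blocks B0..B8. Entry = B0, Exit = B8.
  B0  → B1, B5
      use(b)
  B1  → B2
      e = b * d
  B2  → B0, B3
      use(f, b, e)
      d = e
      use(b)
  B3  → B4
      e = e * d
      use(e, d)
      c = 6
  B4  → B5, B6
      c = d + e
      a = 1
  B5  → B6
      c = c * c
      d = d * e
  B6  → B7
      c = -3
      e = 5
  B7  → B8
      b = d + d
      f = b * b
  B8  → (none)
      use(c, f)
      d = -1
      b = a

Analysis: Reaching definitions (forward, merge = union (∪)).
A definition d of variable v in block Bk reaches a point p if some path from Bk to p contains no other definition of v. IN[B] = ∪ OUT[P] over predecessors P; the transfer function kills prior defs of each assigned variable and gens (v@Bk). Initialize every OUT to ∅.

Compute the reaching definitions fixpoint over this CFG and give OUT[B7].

Per-block solution:
  B0: | IN={d@B2, e@B1} | OUT={d@B2, e@B1}
  B1: | IN={d@B2, e@B1} | OUT={d@B2, e@B1}
  B2: | IN={d@B2, e@B1} | OUT={d@B2, e@B1}
  B3: | IN={d@B2, e@B1} | OUT={c@B3, d@B2, e@B3}
  B4: | IN={c@B3, d@B2, e@B3} | OUT={a@B4, c@B4, d@B2, e@B3}
  B5: | IN={a@B4, c@B4, d@B2, e@B1, e@B3} | OUT={a@B4, c@B5, d@B5, e@B1, e@B3}
  B6: | IN={a@B4, c@B4, c@B5, d@B2, d@B5, e@B1, e@B3} | OUT={a@B4, c@B6, d@B2, d@B5, e@B6}
  B7: | IN={a@B4, c@B6, d@B2, d@B5, e@B6} | OUT={a@B4, b@B7, c@B6, d@B2, d@B5, e@B6, f@B7}
  B8: | IN={a@B4, b@B7, c@B6, d@B2, d@B5, e@B6, f@B7} | OUT={a@B4, b@B8, c@B6, d@B8, e@B6, f@B7}

Merge at B7: IN[B7] = OUT[B6] = {a@B4, c@B6, d@B2, d@B5, e@B6}
Applying B7's transfer function to that IN value gives OUT[B7] (row B7 above).

Answer: {a@B4, b@B7, c@B6, d@B2, d@B5, e@B6, f@B7}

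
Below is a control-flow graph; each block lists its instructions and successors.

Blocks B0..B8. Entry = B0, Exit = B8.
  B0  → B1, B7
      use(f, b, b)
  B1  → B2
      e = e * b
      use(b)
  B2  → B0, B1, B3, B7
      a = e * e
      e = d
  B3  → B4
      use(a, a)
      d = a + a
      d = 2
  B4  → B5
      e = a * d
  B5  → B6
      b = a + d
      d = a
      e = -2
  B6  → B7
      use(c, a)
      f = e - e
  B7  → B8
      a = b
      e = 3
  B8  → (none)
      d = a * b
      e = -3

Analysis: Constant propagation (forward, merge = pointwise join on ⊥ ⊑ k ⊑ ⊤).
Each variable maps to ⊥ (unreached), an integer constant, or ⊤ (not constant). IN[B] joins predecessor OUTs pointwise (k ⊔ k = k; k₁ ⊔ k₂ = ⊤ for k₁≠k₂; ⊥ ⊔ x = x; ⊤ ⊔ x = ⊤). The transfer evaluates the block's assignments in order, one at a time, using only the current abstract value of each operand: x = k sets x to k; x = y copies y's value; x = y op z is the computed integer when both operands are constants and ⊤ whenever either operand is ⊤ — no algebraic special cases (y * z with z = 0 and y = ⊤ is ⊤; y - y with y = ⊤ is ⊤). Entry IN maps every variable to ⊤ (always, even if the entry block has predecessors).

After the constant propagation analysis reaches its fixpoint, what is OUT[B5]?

Per-block solution:
  B0:   IN=(all ⊤)   OUT=(all ⊤)
  B1:   IN=(all ⊤)   OUT=(all ⊤)
  B2:   IN=(all ⊤)   OUT=(all ⊤)
  B3:   IN=(all ⊤)   OUT={d:2; rest ⊤}
  B4:   IN={d:2; rest ⊤}   OUT={d:2; rest ⊤}
  B5:   IN={d:2; rest ⊤}   OUT={e:-2; rest ⊤}
  B6:   IN={e:-2; rest ⊤}   OUT={e:-2, f:0; rest ⊤}
  B7:   IN=(all ⊤)   OUT={e:3; rest ⊤}
  B8:   IN={e:3; rest ⊤}   OUT={e:-3; rest ⊤}

Merge at B5: IN[B5] = OUT[B4] = {a: ⊤, b: ⊤, c: ⊤, d: 2, e: ⊤, f: ⊤}
Applying B5's transfer function to that IN value gives OUT[B5] (row B5 above).

Answer: {a: ⊤, b: ⊤, c: ⊤, d: ⊤, e: -2, f: ⊤}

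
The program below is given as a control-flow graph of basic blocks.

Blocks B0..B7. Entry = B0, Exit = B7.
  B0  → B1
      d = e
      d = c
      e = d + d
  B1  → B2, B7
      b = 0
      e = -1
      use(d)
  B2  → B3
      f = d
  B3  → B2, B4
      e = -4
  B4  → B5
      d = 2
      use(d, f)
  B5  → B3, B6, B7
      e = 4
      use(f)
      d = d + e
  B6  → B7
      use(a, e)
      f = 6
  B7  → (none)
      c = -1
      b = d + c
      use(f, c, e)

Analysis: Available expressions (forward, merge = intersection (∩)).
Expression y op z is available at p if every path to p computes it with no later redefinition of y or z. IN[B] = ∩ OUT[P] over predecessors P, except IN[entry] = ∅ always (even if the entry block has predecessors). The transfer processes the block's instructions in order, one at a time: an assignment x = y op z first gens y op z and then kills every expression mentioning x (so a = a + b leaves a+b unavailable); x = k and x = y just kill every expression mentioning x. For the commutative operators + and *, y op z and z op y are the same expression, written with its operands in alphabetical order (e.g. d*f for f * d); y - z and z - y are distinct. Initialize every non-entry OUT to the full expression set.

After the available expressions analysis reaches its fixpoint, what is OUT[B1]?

Answer: {d+d}

Working:
Converged values:
  B0:   IN={}   OUT={d+d}
  B1:   IN={d+d}   OUT={d+d}
  B2:   IN={}   OUT={}
  B3:   IN={}   OUT={}
  B4:   IN={}   OUT={}
  B5:   IN={}   OUT={}
  B6:   IN={}   OUT={}
  B7:   IN={}   OUT={c+d}

Merge at B1: IN[B1] = OUT[B0] = {d+d}
Applying B1's transfer function to that IN value gives OUT[B1] (row B1 above).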